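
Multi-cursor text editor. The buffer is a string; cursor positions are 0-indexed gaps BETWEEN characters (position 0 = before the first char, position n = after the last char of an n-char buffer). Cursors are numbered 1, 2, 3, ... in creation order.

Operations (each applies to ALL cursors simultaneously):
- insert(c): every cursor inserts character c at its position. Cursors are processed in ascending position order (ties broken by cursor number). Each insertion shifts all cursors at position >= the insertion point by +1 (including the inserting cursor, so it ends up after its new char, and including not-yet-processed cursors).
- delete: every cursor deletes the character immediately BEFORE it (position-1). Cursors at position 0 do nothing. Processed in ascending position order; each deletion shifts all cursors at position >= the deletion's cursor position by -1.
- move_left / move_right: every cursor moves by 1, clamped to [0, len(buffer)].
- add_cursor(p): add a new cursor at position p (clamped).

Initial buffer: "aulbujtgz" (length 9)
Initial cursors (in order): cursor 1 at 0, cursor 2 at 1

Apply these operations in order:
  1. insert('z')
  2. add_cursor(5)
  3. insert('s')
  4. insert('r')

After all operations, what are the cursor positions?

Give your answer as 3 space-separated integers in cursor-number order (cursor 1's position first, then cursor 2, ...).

Answer: 3 7 11

Derivation:
After op 1 (insert('z')): buffer="zazulbujtgz" (len 11), cursors c1@1 c2@3, authorship 1.2........
After op 2 (add_cursor(5)): buffer="zazulbujtgz" (len 11), cursors c1@1 c2@3 c3@5, authorship 1.2........
After op 3 (insert('s')): buffer="zsazsulsbujtgz" (len 14), cursors c1@2 c2@5 c3@8, authorship 11.22..3......
After op 4 (insert('r')): buffer="zsrazsrulsrbujtgz" (len 17), cursors c1@3 c2@7 c3@11, authorship 111.222..33......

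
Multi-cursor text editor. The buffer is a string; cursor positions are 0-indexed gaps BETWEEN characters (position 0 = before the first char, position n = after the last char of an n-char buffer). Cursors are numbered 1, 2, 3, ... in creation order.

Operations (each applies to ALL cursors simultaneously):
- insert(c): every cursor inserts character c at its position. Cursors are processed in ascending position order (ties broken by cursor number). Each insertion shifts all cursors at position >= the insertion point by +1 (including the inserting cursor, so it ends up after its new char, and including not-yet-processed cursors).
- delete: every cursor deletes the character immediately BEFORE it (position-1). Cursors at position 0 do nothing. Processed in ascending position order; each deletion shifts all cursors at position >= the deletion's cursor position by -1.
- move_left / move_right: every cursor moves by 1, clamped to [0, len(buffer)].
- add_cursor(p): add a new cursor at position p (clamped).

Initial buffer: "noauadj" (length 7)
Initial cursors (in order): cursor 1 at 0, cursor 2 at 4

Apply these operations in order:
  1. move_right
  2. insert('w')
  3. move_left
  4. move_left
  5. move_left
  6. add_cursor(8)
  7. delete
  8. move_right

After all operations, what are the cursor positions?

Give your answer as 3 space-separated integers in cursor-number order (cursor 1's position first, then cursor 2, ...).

Answer: 1 4 7

Derivation:
After op 1 (move_right): buffer="noauadj" (len 7), cursors c1@1 c2@5, authorship .......
After op 2 (insert('w')): buffer="nwoauawdj" (len 9), cursors c1@2 c2@7, authorship .1....2..
After op 3 (move_left): buffer="nwoauawdj" (len 9), cursors c1@1 c2@6, authorship .1....2..
After op 4 (move_left): buffer="nwoauawdj" (len 9), cursors c1@0 c2@5, authorship .1....2..
After op 5 (move_left): buffer="nwoauawdj" (len 9), cursors c1@0 c2@4, authorship .1....2..
After op 6 (add_cursor(8)): buffer="nwoauawdj" (len 9), cursors c1@0 c2@4 c3@8, authorship .1....2..
After op 7 (delete): buffer="nwouawj" (len 7), cursors c1@0 c2@3 c3@6, authorship .1...2.
After op 8 (move_right): buffer="nwouawj" (len 7), cursors c1@1 c2@4 c3@7, authorship .1...2.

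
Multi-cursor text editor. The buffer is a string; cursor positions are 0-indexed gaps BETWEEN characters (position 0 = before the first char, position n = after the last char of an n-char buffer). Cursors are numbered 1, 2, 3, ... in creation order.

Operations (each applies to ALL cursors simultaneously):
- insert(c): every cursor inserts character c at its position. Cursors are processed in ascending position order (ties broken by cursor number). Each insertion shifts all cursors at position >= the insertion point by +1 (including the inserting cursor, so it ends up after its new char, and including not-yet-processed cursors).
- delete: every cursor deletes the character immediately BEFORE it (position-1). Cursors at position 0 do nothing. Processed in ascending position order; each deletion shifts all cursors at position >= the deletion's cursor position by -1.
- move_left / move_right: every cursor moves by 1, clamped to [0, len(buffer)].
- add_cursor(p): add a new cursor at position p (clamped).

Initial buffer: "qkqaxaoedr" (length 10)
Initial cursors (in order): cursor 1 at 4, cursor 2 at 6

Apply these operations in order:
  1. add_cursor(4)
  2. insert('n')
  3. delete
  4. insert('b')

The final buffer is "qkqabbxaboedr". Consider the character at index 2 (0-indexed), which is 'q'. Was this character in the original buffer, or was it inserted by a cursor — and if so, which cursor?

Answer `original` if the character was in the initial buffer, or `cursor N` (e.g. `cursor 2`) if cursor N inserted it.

After op 1 (add_cursor(4)): buffer="qkqaxaoedr" (len 10), cursors c1@4 c3@4 c2@6, authorship ..........
After op 2 (insert('n')): buffer="qkqannxanoedr" (len 13), cursors c1@6 c3@6 c2@9, authorship ....13..2....
After op 3 (delete): buffer="qkqaxaoedr" (len 10), cursors c1@4 c3@4 c2@6, authorship ..........
After op 4 (insert('b')): buffer="qkqabbxaboedr" (len 13), cursors c1@6 c3@6 c2@9, authorship ....13..2....
Authorship (.=original, N=cursor N): . . . . 1 3 . . 2 . . . .
Index 2: author = original

Answer: original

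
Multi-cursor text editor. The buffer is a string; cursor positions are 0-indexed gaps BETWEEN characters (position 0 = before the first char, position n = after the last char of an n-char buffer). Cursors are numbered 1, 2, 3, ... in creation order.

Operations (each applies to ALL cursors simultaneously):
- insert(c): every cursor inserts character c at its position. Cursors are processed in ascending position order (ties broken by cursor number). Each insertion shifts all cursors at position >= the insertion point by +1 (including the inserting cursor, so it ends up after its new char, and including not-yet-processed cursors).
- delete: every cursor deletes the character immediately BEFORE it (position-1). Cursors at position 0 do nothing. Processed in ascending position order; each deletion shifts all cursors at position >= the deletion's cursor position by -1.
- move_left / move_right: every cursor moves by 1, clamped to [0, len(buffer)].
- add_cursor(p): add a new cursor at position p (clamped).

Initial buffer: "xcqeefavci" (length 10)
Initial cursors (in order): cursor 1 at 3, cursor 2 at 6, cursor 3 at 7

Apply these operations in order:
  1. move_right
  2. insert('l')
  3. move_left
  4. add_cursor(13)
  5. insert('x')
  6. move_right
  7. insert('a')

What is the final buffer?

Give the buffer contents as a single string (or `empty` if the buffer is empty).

Answer: xcqexlaefaxlavxlacixa

Derivation:
After op 1 (move_right): buffer="xcqeefavci" (len 10), cursors c1@4 c2@7 c3@8, authorship ..........
After op 2 (insert('l')): buffer="xcqelefalvlci" (len 13), cursors c1@5 c2@9 c3@11, authorship ....1...2.3..
After op 3 (move_left): buffer="xcqelefalvlci" (len 13), cursors c1@4 c2@8 c3@10, authorship ....1...2.3..
After op 4 (add_cursor(13)): buffer="xcqelefalvlci" (len 13), cursors c1@4 c2@8 c3@10 c4@13, authorship ....1...2.3..
After op 5 (insert('x')): buffer="xcqexlefaxlvxlcix" (len 17), cursors c1@5 c2@10 c3@13 c4@17, authorship ....11...22.33..4
After op 6 (move_right): buffer="xcqexlefaxlvxlcix" (len 17), cursors c1@6 c2@11 c3@14 c4@17, authorship ....11...22.33..4
After op 7 (insert('a')): buffer="xcqexlaefaxlavxlacixa" (len 21), cursors c1@7 c2@13 c3@17 c4@21, authorship ....111...222.333..44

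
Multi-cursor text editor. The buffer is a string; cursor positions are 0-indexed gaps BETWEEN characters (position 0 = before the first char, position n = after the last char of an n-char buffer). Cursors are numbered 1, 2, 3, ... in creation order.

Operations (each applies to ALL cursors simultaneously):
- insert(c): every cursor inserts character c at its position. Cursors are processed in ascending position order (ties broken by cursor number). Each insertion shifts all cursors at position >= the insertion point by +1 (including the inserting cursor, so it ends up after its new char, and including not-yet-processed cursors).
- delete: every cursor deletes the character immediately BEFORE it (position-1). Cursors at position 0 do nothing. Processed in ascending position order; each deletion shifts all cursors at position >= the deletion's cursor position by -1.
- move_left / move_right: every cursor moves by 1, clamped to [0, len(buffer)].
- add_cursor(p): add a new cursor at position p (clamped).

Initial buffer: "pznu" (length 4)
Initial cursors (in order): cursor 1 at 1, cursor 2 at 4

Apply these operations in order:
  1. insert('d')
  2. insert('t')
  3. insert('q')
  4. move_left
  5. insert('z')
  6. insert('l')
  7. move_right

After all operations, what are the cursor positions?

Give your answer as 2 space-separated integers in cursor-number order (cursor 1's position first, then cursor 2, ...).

Answer: 6 14

Derivation:
After op 1 (insert('d')): buffer="pdznud" (len 6), cursors c1@2 c2@6, authorship .1...2
After op 2 (insert('t')): buffer="pdtznudt" (len 8), cursors c1@3 c2@8, authorship .11...22
After op 3 (insert('q')): buffer="pdtqznudtq" (len 10), cursors c1@4 c2@10, authorship .111...222
After op 4 (move_left): buffer="pdtqznudtq" (len 10), cursors c1@3 c2@9, authorship .111...222
After op 5 (insert('z')): buffer="pdtzqznudtzq" (len 12), cursors c1@4 c2@11, authorship .1111...2222
After op 6 (insert('l')): buffer="pdtzlqznudtzlq" (len 14), cursors c1@5 c2@13, authorship .11111...22222
After op 7 (move_right): buffer="pdtzlqznudtzlq" (len 14), cursors c1@6 c2@14, authorship .11111...22222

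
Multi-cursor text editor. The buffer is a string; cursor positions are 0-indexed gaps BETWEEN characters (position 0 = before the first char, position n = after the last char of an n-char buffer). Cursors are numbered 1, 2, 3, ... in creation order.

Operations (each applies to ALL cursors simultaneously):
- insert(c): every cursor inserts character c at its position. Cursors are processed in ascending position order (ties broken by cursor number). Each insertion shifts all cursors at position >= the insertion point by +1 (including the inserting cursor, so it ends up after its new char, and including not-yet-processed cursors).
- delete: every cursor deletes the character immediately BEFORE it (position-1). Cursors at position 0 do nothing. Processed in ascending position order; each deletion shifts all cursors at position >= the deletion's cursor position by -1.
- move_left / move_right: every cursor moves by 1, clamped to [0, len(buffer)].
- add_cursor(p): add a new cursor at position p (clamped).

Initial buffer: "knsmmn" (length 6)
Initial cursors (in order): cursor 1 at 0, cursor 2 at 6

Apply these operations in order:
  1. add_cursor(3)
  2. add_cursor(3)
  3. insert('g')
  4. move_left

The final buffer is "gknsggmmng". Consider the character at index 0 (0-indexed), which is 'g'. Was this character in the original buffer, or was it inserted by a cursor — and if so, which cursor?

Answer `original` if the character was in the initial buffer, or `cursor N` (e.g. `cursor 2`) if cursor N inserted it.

Answer: cursor 1

Derivation:
After op 1 (add_cursor(3)): buffer="knsmmn" (len 6), cursors c1@0 c3@3 c2@6, authorship ......
After op 2 (add_cursor(3)): buffer="knsmmn" (len 6), cursors c1@0 c3@3 c4@3 c2@6, authorship ......
After op 3 (insert('g')): buffer="gknsggmmng" (len 10), cursors c1@1 c3@6 c4@6 c2@10, authorship 1...34...2
After op 4 (move_left): buffer="gknsggmmng" (len 10), cursors c1@0 c3@5 c4@5 c2@9, authorship 1...34...2
Authorship (.=original, N=cursor N): 1 . . . 3 4 . . . 2
Index 0: author = 1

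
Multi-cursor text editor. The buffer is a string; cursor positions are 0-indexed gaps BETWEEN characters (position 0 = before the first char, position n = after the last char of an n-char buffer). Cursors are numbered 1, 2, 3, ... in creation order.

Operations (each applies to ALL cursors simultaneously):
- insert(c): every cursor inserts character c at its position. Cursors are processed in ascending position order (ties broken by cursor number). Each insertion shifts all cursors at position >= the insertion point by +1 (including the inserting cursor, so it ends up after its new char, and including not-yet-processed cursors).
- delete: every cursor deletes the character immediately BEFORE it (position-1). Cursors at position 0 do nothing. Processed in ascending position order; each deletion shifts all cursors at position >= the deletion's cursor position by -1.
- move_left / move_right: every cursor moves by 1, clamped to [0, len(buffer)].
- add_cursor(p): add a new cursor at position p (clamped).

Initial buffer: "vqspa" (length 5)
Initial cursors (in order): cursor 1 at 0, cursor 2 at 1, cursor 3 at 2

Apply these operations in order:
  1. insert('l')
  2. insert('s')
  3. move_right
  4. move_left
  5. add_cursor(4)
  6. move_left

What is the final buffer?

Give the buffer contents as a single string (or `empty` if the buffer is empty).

Answer: lsvlsqlsspa

Derivation:
After op 1 (insert('l')): buffer="lvlqlspa" (len 8), cursors c1@1 c2@3 c3@5, authorship 1.2.3...
After op 2 (insert('s')): buffer="lsvlsqlsspa" (len 11), cursors c1@2 c2@5 c3@8, authorship 11.22.33...
After op 3 (move_right): buffer="lsvlsqlsspa" (len 11), cursors c1@3 c2@6 c3@9, authorship 11.22.33...
After op 4 (move_left): buffer="lsvlsqlsspa" (len 11), cursors c1@2 c2@5 c3@8, authorship 11.22.33...
After op 5 (add_cursor(4)): buffer="lsvlsqlsspa" (len 11), cursors c1@2 c4@4 c2@5 c3@8, authorship 11.22.33...
After op 6 (move_left): buffer="lsvlsqlsspa" (len 11), cursors c1@1 c4@3 c2@4 c3@7, authorship 11.22.33...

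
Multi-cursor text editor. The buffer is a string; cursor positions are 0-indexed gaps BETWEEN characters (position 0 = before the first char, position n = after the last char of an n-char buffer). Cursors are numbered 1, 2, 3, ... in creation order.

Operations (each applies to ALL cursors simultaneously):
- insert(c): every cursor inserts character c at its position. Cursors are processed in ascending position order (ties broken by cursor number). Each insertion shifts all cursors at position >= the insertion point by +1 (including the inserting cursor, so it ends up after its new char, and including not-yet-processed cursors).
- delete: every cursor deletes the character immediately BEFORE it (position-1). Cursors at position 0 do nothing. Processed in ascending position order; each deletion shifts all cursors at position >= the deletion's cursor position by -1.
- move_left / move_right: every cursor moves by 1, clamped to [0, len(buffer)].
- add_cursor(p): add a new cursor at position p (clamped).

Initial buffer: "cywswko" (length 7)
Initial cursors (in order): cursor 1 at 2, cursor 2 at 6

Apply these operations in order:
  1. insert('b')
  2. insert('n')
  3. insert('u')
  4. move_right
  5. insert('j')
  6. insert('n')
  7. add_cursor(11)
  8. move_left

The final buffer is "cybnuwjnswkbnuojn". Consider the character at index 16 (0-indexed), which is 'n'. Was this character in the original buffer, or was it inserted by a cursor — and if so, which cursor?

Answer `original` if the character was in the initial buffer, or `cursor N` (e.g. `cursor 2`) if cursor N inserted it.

After op 1 (insert('b')): buffer="cybwswkbo" (len 9), cursors c1@3 c2@8, authorship ..1....2.
After op 2 (insert('n')): buffer="cybnwswkbno" (len 11), cursors c1@4 c2@10, authorship ..11....22.
After op 3 (insert('u')): buffer="cybnuwswkbnuo" (len 13), cursors c1@5 c2@12, authorship ..111....222.
After op 4 (move_right): buffer="cybnuwswkbnuo" (len 13), cursors c1@6 c2@13, authorship ..111....222.
After op 5 (insert('j')): buffer="cybnuwjswkbnuoj" (len 15), cursors c1@7 c2@15, authorship ..111.1...222.2
After op 6 (insert('n')): buffer="cybnuwjnswkbnuojn" (len 17), cursors c1@8 c2@17, authorship ..111.11...222.22
After op 7 (add_cursor(11)): buffer="cybnuwjnswkbnuojn" (len 17), cursors c1@8 c3@11 c2@17, authorship ..111.11...222.22
After op 8 (move_left): buffer="cybnuwjnswkbnuojn" (len 17), cursors c1@7 c3@10 c2@16, authorship ..111.11...222.22
Authorship (.=original, N=cursor N): . . 1 1 1 . 1 1 . . . 2 2 2 . 2 2
Index 16: author = 2

Answer: cursor 2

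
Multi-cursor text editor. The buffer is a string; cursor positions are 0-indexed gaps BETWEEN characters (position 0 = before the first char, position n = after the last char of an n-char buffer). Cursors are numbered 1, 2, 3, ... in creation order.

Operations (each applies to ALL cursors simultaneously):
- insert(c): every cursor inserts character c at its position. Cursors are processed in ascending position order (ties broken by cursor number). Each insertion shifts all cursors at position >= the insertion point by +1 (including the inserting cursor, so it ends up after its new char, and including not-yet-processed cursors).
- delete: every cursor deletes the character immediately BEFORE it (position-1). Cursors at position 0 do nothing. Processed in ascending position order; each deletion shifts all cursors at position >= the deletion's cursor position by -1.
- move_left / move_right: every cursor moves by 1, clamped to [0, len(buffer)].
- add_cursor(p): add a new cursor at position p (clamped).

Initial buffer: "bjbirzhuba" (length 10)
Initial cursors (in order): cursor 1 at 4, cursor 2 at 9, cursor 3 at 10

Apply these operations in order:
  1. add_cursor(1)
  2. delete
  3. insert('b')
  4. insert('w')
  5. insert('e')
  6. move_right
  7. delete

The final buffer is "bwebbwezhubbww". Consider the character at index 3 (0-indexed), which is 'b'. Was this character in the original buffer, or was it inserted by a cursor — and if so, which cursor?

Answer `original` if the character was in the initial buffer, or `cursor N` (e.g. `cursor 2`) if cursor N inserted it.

After op 1 (add_cursor(1)): buffer="bjbirzhuba" (len 10), cursors c4@1 c1@4 c2@9 c3@10, authorship ..........
After op 2 (delete): buffer="jbrzhu" (len 6), cursors c4@0 c1@2 c2@6 c3@6, authorship ......
After op 3 (insert('b')): buffer="bjbbrzhubb" (len 10), cursors c4@1 c1@4 c2@10 c3@10, authorship 4..1....23
After op 4 (insert('w')): buffer="bwjbbwrzhubbww" (len 14), cursors c4@2 c1@6 c2@14 c3@14, authorship 44..11....2323
After op 5 (insert('e')): buffer="bwejbbwerzhubbwwee" (len 18), cursors c4@3 c1@8 c2@18 c3@18, authorship 444..111....232323
After op 6 (move_right): buffer="bwejbbwerzhubbwwee" (len 18), cursors c4@4 c1@9 c2@18 c3@18, authorship 444..111....232323
After op 7 (delete): buffer="bwebbwezhubbww" (len 14), cursors c4@3 c1@7 c2@14 c3@14, authorship 444.111...2323
Authorship (.=original, N=cursor N): 4 4 4 . 1 1 1 . . . 2 3 2 3
Index 3: author = original

Answer: original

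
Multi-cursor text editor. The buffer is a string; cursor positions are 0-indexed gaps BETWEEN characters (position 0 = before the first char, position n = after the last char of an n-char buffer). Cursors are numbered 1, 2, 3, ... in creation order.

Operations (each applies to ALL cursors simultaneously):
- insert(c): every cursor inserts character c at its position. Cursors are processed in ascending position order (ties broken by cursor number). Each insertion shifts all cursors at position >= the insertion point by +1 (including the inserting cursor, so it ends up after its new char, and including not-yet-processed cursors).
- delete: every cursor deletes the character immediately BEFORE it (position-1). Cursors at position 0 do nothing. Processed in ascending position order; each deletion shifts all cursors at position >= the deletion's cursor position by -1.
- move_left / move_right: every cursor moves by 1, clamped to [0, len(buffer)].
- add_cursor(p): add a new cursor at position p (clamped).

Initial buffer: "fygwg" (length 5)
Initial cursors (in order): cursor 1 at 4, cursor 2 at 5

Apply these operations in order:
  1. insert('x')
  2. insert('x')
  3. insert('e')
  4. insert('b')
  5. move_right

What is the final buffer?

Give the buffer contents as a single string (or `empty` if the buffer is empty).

Answer: fygwxxebgxxeb

Derivation:
After op 1 (insert('x')): buffer="fygwxgx" (len 7), cursors c1@5 c2@7, authorship ....1.2
After op 2 (insert('x')): buffer="fygwxxgxx" (len 9), cursors c1@6 c2@9, authorship ....11.22
After op 3 (insert('e')): buffer="fygwxxegxxe" (len 11), cursors c1@7 c2@11, authorship ....111.222
After op 4 (insert('b')): buffer="fygwxxebgxxeb" (len 13), cursors c1@8 c2@13, authorship ....1111.2222
After op 5 (move_right): buffer="fygwxxebgxxeb" (len 13), cursors c1@9 c2@13, authorship ....1111.2222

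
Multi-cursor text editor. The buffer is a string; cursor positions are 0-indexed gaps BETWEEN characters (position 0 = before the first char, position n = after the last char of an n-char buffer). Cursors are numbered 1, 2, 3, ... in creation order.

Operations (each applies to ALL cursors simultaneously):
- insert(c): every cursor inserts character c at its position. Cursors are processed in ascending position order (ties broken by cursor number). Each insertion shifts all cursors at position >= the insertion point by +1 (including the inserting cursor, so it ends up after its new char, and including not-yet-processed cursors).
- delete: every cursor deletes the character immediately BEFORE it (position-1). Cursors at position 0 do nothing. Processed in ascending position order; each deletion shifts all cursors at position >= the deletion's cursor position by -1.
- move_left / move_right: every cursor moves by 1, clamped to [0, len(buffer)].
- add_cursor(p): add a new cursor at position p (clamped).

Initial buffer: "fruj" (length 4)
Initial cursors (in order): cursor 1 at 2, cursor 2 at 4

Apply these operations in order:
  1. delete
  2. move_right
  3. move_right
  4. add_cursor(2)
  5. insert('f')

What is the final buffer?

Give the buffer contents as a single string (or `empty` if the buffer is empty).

Answer: fufff

Derivation:
After op 1 (delete): buffer="fu" (len 2), cursors c1@1 c2@2, authorship ..
After op 2 (move_right): buffer="fu" (len 2), cursors c1@2 c2@2, authorship ..
After op 3 (move_right): buffer="fu" (len 2), cursors c1@2 c2@2, authorship ..
After op 4 (add_cursor(2)): buffer="fu" (len 2), cursors c1@2 c2@2 c3@2, authorship ..
After op 5 (insert('f')): buffer="fufff" (len 5), cursors c1@5 c2@5 c3@5, authorship ..123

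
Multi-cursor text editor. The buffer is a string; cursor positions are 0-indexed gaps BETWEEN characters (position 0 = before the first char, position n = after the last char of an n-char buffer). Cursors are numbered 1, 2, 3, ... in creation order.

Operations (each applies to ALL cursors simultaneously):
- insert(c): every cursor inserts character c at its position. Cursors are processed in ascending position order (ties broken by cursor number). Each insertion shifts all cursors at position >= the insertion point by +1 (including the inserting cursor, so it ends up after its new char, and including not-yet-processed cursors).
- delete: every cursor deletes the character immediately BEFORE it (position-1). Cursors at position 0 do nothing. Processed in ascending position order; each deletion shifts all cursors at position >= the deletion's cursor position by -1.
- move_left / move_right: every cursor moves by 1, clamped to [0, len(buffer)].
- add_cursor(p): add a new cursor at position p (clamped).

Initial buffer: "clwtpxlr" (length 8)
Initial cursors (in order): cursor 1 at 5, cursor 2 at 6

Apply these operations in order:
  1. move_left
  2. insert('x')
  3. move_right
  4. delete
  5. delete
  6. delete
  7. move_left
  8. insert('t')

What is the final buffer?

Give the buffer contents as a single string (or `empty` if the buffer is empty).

After op 1 (move_left): buffer="clwtpxlr" (len 8), cursors c1@4 c2@5, authorship ........
After op 2 (insert('x')): buffer="clwtxpxxlr" (len 10), cursors c1@5 c2@7, authorship ....1.2...
After op 3 (move_right): buffer="clwtxpxxlr" (len 10), cursors c1@6 c2@8, authorship ....1.2...
After op 4 (delete): buffer="clwtxxlr" (len 8), cursors c1@5 c2@6, authorship ....12..
After op 5 (delete): buffer="clwtlr" (len 6), cursors c1@4 c2@4, authorship ......
After op 6 (delete): buffer="cllr" (len 4), cursors c1@2 c2@2, authorship ....
After op 7 (move_left): buffer="cllr" (len 4), cursors c1@1 c2@1, authorship ....
After op 8 (insert('t')): buffer="cttllr" (len 6), cursors c1@3 c2@3, authorship .12...

Answer: cttllr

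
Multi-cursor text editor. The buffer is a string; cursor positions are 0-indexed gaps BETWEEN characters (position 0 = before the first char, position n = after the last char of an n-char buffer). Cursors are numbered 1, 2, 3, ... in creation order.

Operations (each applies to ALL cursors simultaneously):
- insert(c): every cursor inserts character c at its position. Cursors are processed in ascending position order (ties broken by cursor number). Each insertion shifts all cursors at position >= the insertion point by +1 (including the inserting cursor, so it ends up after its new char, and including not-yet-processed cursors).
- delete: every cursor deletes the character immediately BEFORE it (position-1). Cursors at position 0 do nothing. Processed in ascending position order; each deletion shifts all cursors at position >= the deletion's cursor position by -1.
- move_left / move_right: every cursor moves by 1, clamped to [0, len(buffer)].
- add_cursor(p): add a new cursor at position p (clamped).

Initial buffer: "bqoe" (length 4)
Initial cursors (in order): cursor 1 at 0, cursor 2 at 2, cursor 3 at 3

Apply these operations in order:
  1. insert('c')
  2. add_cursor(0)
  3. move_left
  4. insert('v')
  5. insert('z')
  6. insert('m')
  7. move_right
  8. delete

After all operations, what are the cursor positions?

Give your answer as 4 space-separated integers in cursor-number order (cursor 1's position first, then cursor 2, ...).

Answer: 5 10 14 5

Derivation:
After op 1 (insert('c')): buffer="cbqcoce" (len 7), cursors c1@1 c2@4 c3@6, authorship 1..2.3.
After op 2 (add_cursor(0)): buffer="cbqcoce" (len 7), cursors c4@0 c1@1 c2@4 c3@6, authorship 1..2.3.
After op 3 (move_left): buffer="cbqcoce" (len 7), cursors c1@0 c4@0 c2@3 c3@5, authorship 1..2.3.
After op 4 (insert('v')): buffer="vvcbqvcovce" (len 11), cursors c1@2 c4@2 c2@6 c3@9, authorship 141..22.33.
After op 5 (insert('z')): buffer="vvzzcbqvzcovzce" (len 15), cursors c1@4 c4@4 c2@9 c3@13, authorship 14141..222.333.
After op 6 (insert('m')): buffer="vvzzmmcbqvzmcovzmce" (len 19), cursors c1@6 c4@6 c2@12 c3@17, authorship 1414141..2222.3333.
After op 7 (move_right): buffer="vvzzmmcbqvzmcovzmce" (len 19), cursors c1@7 c4@7 c2@13 c3@18, authorship 1414141..2222.3333.
After op 8 (delete): buffer="vvzzmbqvzmovzme" (len 15), cursors c1@5 c4@5 c2@10 c3@14, authorship 14141..222.333.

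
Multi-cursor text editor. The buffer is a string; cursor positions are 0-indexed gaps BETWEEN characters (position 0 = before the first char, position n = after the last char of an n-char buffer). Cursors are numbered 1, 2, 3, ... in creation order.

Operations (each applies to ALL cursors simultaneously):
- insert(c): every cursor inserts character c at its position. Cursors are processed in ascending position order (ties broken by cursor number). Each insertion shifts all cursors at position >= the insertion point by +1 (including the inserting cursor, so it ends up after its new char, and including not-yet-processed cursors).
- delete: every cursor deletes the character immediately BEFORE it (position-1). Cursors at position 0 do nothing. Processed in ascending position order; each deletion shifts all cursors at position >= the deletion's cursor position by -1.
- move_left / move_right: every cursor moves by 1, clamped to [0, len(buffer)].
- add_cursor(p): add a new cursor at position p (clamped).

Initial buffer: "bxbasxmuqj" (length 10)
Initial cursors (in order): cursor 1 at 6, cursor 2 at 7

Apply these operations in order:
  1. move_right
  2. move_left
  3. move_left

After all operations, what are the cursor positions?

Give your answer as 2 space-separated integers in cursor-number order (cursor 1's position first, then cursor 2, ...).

After op 1 (move_right): buffer="bxbasxmuqj" (len 10), cursors c1@7 c2@8, authorship ..........
After op 2 (move_left): buffer="bxbasxmuqj" (len 10), cursors c1@6 c2@7, authorship ..........
After op 3 (move_left): buffer="bxbasxmuqj" (len 10), cursors c1@5 c2@6, authorship ..........

Answer: 5 6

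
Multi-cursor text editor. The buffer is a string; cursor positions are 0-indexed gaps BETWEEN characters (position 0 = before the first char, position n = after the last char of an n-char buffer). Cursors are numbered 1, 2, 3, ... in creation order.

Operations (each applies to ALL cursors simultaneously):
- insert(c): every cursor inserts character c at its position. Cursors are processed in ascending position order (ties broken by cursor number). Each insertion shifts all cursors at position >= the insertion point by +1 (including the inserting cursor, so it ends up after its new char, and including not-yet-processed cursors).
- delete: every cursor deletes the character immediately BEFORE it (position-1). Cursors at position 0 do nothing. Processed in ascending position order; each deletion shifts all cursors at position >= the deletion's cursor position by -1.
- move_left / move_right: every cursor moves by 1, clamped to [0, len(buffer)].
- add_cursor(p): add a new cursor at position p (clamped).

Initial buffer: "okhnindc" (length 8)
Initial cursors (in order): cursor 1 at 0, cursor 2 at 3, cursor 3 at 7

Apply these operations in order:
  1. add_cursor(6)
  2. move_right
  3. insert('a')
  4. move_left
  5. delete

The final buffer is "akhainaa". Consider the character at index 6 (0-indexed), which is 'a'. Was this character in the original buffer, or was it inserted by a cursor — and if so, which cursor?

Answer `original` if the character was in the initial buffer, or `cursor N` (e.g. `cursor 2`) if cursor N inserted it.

After op 1 (add_cursor(6)): buffer="okhnindc" (len 8), cursors c1@0 c2@3 c4@6 c3@7, authorship ........
After op 2 (move_right): buffer="okhnindc" (len 8), cursors c1@1 c2@4 c4@7 c3@8, authorship ........
After op 3 (insert('a')): buffer="oakhnaindaca" (len 12), cursors c1@2 c2@6 c4@10 c3@12, authorship .1...2...4.3
After op 4 (move_left): buffer="oakhnaindaca" (len 12), cursors c1@1 c2@5 c4@9 c3@11, authorship .1...2...4.3
After op 5 (delete): buffer="akhainaa" (len 8), cursors c1@0 c2@3 c4@6 c3@7, authorship 1..2..43
Authorship (.=original, N=cursor N): 1 . . 2 . . 4 3
Index 6: author = 4

Answer: cursor 4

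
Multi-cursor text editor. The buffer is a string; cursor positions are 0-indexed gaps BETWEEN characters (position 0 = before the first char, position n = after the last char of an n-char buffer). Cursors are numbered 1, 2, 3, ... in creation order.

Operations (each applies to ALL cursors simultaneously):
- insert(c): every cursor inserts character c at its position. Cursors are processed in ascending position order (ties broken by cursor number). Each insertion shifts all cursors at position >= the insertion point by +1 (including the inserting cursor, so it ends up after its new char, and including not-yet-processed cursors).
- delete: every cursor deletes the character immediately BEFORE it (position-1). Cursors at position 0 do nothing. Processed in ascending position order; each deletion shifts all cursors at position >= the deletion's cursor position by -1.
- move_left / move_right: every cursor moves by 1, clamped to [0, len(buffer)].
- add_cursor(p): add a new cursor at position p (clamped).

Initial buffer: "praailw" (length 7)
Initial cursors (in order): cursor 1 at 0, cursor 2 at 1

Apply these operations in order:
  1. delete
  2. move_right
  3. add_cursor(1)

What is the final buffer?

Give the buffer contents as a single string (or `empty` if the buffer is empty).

Answer: raailw

Derivation:
After op 1 (delete): buffer="raailw" (len 6), cursors c1@0 c2@0, authorship ......
After op 2 (move_right): buffer="raailw" (len 6), cursors c1@1 c2@1, authorship ......
After op 3 (add_cursor(1)): buffer="raailw" (len 6), cursors c1@1 c2@1 c3@1, authorship ......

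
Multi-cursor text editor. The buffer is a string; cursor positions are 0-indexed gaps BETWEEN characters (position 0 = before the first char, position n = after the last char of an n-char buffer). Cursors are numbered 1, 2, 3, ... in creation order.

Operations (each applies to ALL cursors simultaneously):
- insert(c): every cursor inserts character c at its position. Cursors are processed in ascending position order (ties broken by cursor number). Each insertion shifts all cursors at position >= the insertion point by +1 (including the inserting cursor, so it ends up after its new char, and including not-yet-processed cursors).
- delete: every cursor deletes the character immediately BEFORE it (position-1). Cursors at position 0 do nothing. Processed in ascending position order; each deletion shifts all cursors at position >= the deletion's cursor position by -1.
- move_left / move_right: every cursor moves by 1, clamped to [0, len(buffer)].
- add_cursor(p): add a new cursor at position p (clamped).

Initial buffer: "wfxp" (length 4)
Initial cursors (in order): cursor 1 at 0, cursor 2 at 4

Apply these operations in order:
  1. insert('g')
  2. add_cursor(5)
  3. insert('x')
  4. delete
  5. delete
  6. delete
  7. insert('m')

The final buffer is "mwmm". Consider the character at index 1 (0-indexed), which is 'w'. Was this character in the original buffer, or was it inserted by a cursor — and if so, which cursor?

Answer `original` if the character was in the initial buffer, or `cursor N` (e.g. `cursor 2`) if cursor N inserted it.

Answer: original

Derivation:
After op 1 (insert('g')): buffer="gwfxpg" (len 6), cursors c1@1 c2@6, authorship 1....2
After op 2 (add_cursor(5)): buffer="gwfxpg" (len 6), cursors c1@1 c3@5 c2@6, authorship 1....2
After op 3 (insert('x')): buffer="gxwfxpxgx" (len 9), cursors c1@2 c3@7 c2@9, authorship 11....322
After op 4 (delete): buffer="gwfxpg" (len 6), cursors c1@1 c3@5 c2@6, authorship 1....2
After op 5 (delete): buffer="wfx" (len 3), cursors c1@0 c2@3 c3@3, authorship ...
After op 6 (delete): buffer="w" (len 1), cursors c1@0 c2@1 c3@1, authorship .
After op 7 (insert('m')): buffer="mwmm" (len 4), cursors c1@1 c2@4 c3@4, authorship 1.23
Authorship (.=original, N=cursor N): 1 . 2 3
Index 1: author = original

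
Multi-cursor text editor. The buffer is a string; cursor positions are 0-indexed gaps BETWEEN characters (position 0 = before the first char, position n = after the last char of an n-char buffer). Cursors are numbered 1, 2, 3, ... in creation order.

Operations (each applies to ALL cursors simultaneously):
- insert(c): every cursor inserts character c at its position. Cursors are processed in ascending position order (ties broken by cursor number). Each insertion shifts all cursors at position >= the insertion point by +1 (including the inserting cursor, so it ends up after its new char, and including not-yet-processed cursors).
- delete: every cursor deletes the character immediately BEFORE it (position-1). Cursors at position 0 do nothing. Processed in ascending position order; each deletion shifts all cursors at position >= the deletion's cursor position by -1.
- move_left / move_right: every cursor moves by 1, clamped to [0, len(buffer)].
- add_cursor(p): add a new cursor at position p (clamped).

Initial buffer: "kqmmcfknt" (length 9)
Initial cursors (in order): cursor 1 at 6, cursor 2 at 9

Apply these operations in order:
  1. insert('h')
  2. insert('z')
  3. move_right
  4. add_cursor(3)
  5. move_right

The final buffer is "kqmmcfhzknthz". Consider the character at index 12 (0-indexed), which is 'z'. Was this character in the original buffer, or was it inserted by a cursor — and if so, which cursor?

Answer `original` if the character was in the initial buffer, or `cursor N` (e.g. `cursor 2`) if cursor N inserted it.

Answer: cursor 2

Derivation:
After op 1 (insert('h')): buffer="kqmmcfhknth" (len 11), cursors c1@7 c2@11, authorship ......1...2
After op 2 (insert('z')): buffer="kqmmcfhzknthz" (len 13), cursors c1@8 c2@13, authorship ......11...22
After op 3 (move_right): buffer="kqmmcfhzknthz" (len 13), cursors c1@9 c2@13, authorship ......11...22
After op 4 (add_cursor(3)): buffer="kqmmcfhzknthz" (len 13), cursors c3@3 c1@9 c2@13, authorship ......11...22
After op 5 (move_right): buffer="kqmmcfhzknthz" (len 13), cursors c3@4 c1@10 c2@13, authorship ......11...22
Authorship (.=original, N=cursor N): . . . . . . 1 1 . . . 2 2
Index 12: author = 2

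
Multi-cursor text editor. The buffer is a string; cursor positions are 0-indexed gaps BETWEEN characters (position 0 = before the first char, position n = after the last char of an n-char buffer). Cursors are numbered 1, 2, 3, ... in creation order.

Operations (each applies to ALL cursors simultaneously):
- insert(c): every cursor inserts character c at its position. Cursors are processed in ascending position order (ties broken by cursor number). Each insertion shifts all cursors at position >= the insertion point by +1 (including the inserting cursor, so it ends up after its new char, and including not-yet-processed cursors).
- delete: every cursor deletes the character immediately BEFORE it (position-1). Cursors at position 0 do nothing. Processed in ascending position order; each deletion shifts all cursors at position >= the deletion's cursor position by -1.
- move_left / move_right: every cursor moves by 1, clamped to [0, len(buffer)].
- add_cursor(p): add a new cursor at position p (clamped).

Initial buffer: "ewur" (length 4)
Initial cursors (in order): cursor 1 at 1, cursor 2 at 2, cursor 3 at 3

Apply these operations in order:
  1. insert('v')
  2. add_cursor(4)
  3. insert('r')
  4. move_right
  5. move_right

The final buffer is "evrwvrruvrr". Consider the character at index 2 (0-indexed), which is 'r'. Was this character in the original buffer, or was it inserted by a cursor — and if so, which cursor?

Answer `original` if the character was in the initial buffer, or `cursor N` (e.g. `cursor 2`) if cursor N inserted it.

After op 1 (insert('v')): buffer="evwvuvr" (len 7), cursors c1@2 c2@4 c3@6, authorship .1.2.3.
After op 2 (add_cursor(4)): buffer="evwvuvr" (len 7), cursors c1@2 c2@4 c4@4 c3@6, authorship .1.2.3.
After op 3 (insert('r')): buffer="evrwvrruvrr" (len 11), cursors c1@3 c2@7 c4@7 c3@10, authorship .11.224.33.
After op 4 (move_right): buffer="evrwvrruvrr" (len 11), cursors c1@4 c2@8 c4@8 c3@11, authorship .11.224.33.
After op 5 (move_right): buffer="evrwvrruvrr" (len 11), cursors c1@5 c2@9 c4@9 c3@11, authorship .11.224.33.
Authorship (.=original, N=cursor N): . 1 1 . 2 2 4 . 3 3 .
Index 2: author = 1

Answer: cursor 1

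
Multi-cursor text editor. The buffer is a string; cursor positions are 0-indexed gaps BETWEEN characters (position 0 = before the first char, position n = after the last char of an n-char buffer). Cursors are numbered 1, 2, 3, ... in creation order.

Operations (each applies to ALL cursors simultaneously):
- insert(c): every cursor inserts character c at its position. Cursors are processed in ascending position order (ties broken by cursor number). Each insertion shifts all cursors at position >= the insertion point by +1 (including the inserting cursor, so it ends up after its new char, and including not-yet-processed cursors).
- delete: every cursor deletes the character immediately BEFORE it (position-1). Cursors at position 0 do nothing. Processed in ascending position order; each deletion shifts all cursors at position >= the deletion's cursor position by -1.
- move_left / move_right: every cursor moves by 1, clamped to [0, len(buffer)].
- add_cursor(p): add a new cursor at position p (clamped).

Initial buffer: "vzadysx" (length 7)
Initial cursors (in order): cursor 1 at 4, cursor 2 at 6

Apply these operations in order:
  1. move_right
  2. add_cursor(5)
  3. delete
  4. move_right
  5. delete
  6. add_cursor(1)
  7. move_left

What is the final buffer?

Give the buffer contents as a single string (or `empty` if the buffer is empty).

After op 1 (move_right): buffer="vzadysx" (len 7), cursors c1@5 c2@7, authorship .......
After op 2 (add_cursor(5)): buffer="vzadysx" (len 7), cursors c1@5 c3@5 c2@7, authorship .......
After op 3 (delete): buffer="vzas" (len 4), cursors c1@3 c3@3 c2@4, authorship ....
After op 4 (move_right): buffer="vzas" (len 4), cursors c1@4 c2@4 c3@4, authorship ....
After op 5 (delete): buffer="v" (len 1), cursors c1@1 c2@1 c3@1, authorship .
After op 6 (add_cursor(1)): buffer="v" (len 1), cursors c1@1 c2@1 c3@1 c4@1, authorship .
After op 7 (move_left): buffer="v" (len 1), cursors c1@0 c2@0 c3@0 c4@0, authorship .

Answer: v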